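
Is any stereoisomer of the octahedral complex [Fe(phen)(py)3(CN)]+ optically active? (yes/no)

no

Each phen is bidentate and must span two cis positions.
There are 2 geometric isomers: py mer; py fac.
Each arrangement has an internal mirror plane or centre of symmetry, so none is chiral.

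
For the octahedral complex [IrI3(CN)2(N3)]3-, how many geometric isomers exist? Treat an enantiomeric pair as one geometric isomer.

The six octahedral sites form three mutually perpendicular trans pairs.
Systematic placement gives 3 geometric isomers: I mer, CN trans; I fac, CN cis; I mer, CN cis.

3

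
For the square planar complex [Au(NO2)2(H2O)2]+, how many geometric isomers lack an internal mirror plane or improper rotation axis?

0

In a square planar complex each vertex has one trans partner and two cis neighbours.
The distinct arrangements are (2 in all): NO2 cis; NO2 trans.
Each arrangement has an internal mirror plane or centre of symmetry, so none is chiral.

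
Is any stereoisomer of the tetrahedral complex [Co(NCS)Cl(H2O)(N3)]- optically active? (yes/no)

yes

Only one geometric arrangement is possible; it has no improper symmetry element, so it exists as a pair of enantiomers (2 stereoisomers).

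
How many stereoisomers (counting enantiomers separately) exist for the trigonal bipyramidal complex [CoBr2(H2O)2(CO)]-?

6

Exhaustive case analysis gives 5 geometric isomers.
One of these lacks any improper symmetry element and so occurs as an enantiomeric pair, giving 5 + 1 = 6 stereoisomers in total.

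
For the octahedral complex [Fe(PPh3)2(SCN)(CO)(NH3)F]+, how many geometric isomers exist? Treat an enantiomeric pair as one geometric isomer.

9

Exhaustive case analysis gives 9 geometric isomers.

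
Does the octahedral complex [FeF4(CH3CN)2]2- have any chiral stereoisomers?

no

Systematic placement gives 2 geometric isomers: CH3CN trans; CH3CN cis.
Each arrangement has an internal mirror plane or centre of symmetry, so none is chiral.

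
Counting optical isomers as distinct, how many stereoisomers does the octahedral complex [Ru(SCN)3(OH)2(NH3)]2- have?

In an octahedral complex each vertex has one trans partner and four cis neighbours.
Working through the distinct placements yields 3 geometric isomers: SCN mer, OH cis; SCN mer, OH trans; SCN fac, OH cis.
Each arrangement has an internal mirror plane or centre of symmetry, so none is chiral.

3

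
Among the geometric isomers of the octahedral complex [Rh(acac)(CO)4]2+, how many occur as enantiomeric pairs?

0

In an octahedral complex each vertex has one trans partner and four cis neighbours.
Each acac is bidentate and must span two cis positions.
Only one geometric arrangement is possible.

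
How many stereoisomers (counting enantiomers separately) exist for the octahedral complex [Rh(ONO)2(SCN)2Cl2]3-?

6

The six octahedral sites form three mutually perpendicular trans pairs.
Systematic placement gives 5 geometric isomers: ONO trans, SCN trans, Cl trans; ONO cis, SCN cis, Cl trans; ONO cis, SCN trans, Cl cis; ONO cis, SCN cis, Cl cis (chiral); ONO trans, SCN cis, Cl cis.
One of these lacks any improper symmetry element and so occurs as an enantiomeric pair, giving 5 + 1 = 6 stereoisomers in total.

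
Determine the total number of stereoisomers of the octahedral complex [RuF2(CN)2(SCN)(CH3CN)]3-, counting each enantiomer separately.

The six octahedral sites form three mutually perpendicular trans pairs.
Working through the distinct placements yields 6 geometric isomers: F cis, CN cis (3 arrangements, 2 chiral); F trans, CN cis; F cis, CN trans; F trans, CN trans.
Of these, 2 lack any improper symmetry element and so occur as enantiomeric pairs, giving 6 + 2 = 8 stereoisomers in total.

8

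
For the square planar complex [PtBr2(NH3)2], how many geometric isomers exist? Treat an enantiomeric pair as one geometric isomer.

In a square planar complex each vertex has one trans partner and two cis neighbours.
Working through the distinct placements yields 2 geometric isomers: Br cis; Br trans.

2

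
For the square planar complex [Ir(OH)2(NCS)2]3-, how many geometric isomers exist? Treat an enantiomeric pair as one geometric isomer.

In a square planar complex each vertex has one trans partner and two cis neighbours.
The distinct arrangements are (2 in all): OH cis; OH trans.

2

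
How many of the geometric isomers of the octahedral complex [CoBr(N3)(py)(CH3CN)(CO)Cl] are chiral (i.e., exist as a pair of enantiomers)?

15

An octahedron has six vertices in three trans pairs; every non-trans pair is cis.
Systematic enumeration (placing each ligand type in turn and discarding arrangements equivalent by rotation or reflection) gives 15 geometric isomers.
Of these, 15 lack any improper symmetry element and so occur as enantiomeric pairs, giving 15 + 15 = 30 stereoisomers in total.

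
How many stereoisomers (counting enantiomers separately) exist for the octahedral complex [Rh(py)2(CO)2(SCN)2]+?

6

In an octahedral complex each vertex has one trans partner and four cis neighbours.
The distinct arrangements are (5 in all): py trans, CO trans, SCN trans; py cis, CO trans, SCN cis; py trans, CO cis, SCN cis; py cis, CO cis, SCN cis (chiral); py cis, CO cis, SCN trans.
One of these lacks any improper symmetry element and so occurs as an enantiomeric pair, giving 5 + 1 = 6 stereoisomers in total.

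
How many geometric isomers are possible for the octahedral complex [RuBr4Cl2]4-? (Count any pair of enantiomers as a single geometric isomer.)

2

The six octahedral sites form three mutually perpendicular trans pairs.
There are 2 geometric isomers: Cl trans; Cl cis.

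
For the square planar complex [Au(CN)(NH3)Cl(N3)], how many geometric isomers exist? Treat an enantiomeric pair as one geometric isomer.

In a square planar complex each vertex has one trans partner and two cis neighbours.
The distinct arrangements are (3 in all): (CN/N3 trans, Cl/NH3 trans); (CN/NH3 trans, Cl/N3 trans); (CN/Cl trans, N3/NH3 trans).

3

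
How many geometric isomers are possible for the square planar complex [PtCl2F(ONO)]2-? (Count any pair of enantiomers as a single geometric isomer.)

2

Systematic placement gives 2 geometric isomers: Cl cis; Cl trans.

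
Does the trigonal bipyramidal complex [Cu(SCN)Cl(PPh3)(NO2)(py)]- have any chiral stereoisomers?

A trigonal bipyramid has two axial and three equatorial sites, which are chemically inequivalent.
Systematic enumeration (placing each ligand type in turn and discarding arrangements equivalent by rotation or reflection) gives 10 geometric isomers.
Of these, 10 lack any improper symmetry element and so occur as enantiomeric pairs, giving 10 + 10 = 20 stereoisomers in total.

yes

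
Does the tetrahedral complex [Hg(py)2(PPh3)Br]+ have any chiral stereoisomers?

no

All four vertices of a tetrahedron are equivalent and mutually adjacent, so cis/trans isomerism cannot arise.
Only one geometric arrangement is possible.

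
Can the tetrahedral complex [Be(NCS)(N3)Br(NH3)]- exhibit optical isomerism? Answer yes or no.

All four vertices of a tetrahedron are equivalent and mutually adjacent, so cis/trans isomerism cannot arise.
Only one geometric arrangement is possible; it has no improper symmetry element, so it exists as a pair of enantiomers (2 stereoisomers).

yes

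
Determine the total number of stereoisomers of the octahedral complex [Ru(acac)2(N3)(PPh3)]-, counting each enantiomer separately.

The six octahedral sites form three mutually perpendicular trans pairs.
Each acac is bidentate and must span two cis positions.
Working through the distinct placements yields 2 geometric isomers: N3 and PPh3 mutually trans; N3 and PPh3 mutually cis (chiral).
One of these lacks any improper symmetry element and so occurs as an enantiomeric pair, giving 2 + 1 = 3 stereoisomers in total.

3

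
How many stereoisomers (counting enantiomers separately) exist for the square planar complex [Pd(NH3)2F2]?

In a square planar complex each vertex has one trans partner and two cis neighbours.
Systematic placement gives 2 geometric isomers: NH3 cis; NH3 trans.
Each arrangement has an internal mirror plane or centre of symmetry, so none is chiral.

2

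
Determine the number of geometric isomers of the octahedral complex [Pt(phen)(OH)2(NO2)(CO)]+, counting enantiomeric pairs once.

In an octahedral complex each vertex has one trans partner and four cis neighbours.
Each phen is bidentate and must span two cis positions.
Systematic placement gives 4 geometric isomers: OH cis (3 arrangements, 2 chiral); OH trans.

4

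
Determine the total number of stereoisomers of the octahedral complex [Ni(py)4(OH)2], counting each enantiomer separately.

2

There are 2 geometric isomers: OH trans; OH cis.
Each arrangement has an internal mirror plane or centre of symmetry, so none is chiral.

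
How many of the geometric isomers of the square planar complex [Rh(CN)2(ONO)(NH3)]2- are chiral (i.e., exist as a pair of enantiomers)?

0

In a square planar complex each vertex has one trans partner and two cis neighbours.
Systematic placement gives 2 geometric isomers: CN cis; CN trans.
Each arrangement has an internal mirror plane or centre of symmetry, so none is chiral.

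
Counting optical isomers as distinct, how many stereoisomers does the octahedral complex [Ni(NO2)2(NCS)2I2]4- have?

6

In an octahedral complex each vertex has one trans partner and four cis neighbours.
Working through the distinct placements yields 5 geometric isomers: NO2 trans, NCS trans, I trans; NO2 cis, NCS cis, I trans; NO2 trans, NCS cis, I cis; NO2 cis, NCS cis, I cis (chiral); NO2 cis, NCS trans, I cis.
One of these lacks any improper symmetry element and so occurs as an enantiomeric pair, giving 5 + 1 = 6 stereoisomers in total.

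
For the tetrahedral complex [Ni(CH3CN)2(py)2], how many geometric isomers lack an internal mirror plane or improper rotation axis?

0

All four vertices of a tetrahedron are equivalent and mutually adjacent, so cis/trans isomerism cannot arise.
Only one geometric arrangement is possible.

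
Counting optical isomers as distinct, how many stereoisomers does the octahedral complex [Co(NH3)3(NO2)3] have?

2

An octahedron has six vertices in three trans pairs; every non-trans pair is cis.
There are 2 geometric isomers: NH3 mer; NH3 fac.
Each arrangement has an internal mirror plane or centre of symmetry, so none is chiral.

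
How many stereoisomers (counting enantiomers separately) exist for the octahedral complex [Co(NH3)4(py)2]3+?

An octahedron has six vertices in three trans pairs; every non-trans pair is cis.
There are 2 geometric isomers: py trans; py cis.
Each arrangement has an internal mirror plane or centre of symmetry, so none is chiral.

2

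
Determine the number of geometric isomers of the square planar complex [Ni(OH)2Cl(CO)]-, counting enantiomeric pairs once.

In a square planar complex each vertex has one trans partner and two cis neighbours.
Working through the distinct placements yields 2 geometric isomers: OH cis; OH trans.

2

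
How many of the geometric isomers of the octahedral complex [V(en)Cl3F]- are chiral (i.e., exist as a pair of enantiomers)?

Each en is bidentate and must span two cis positions.
There are 2 geometric isomers: Cl mer; Cl fac.
Each arrangement has an internal mirror plane or centre of symmetry, so none is chiral.

0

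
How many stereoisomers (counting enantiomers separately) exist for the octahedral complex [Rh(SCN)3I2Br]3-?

In an octahedral complex each vertex has one trans partner and four cis neighbours.
There are 3 geometric isomers: SCN mer, I cis; SCN mer, I trans; SCN fac, I cis.
Each arrangement has an internal mirror plane or centre of symmetry, so none is chiral.

3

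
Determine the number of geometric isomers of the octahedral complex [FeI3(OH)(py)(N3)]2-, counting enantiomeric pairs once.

An octahedron has six vertices in three trans pairs; every non-trans pair is cis.
There are 4 geometric isomers: I mer (3 arrangements); I fac (chiral).

4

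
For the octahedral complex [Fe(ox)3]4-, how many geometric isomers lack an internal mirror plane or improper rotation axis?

1

An octahedron has six vertices in three trans pairs; every non-trans pair is cis.
Each ox is bidentate and must span two cis positions.
Only one geometric arrangement is possible; it has no improper symmetry element, so it exists as a pair of enantiomers (2 stereoisomers).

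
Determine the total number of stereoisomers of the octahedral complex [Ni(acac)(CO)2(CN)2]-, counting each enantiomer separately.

An octahedron has six vertices in three trans pairs; every non-trans pair is cis.
Each acac is bidentate and must span two cis positions.
The distinct arrangements are (3 in all): CO cis, CN trans; CO cis, CN cis (chiral); CO trans, CN cis.
One of these lacks any improper symmetry element and so occurs as an enantiomeric pair, giving 3 + 1 = 4 stereoisomers in total.

4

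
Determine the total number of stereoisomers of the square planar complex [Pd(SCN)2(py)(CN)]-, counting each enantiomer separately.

In a square planar complex each vertex has one trans partner and two cis neighbours.
The distinct arrangements are (2 in all): SCN cis; SCN trans.
Each arrangement has an internal mirror plane or centre of symmetry, so none is chiral.

2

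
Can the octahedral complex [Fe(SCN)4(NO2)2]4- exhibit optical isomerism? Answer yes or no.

no

In an octahedral complex each vertex has one trans partner and four cis neighbours.
There are 2 geometric isomers: NO2 trans; NO2 cis.
Each arrangement has an internal mirror plane or centre of symmetry, so none is chiral.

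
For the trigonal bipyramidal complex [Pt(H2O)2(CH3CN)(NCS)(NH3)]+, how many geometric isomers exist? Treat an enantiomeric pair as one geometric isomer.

7

In a trigonal bipyramid the two axial positions differ from the three equatorial ones.
Systematic enumeration (placing each ligand type in turn and discarding arrangements equivalent by rotation or reflection) gives 7 geometric isomers.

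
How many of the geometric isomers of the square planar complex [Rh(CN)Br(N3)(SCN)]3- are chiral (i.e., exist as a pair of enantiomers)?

0

A square has two trans pairs of vertices; adjacent vertices are cis.
Systematic placement gives 3 geometric isomers: (Br/N3 trans, CN/SCN trans); (Br/SCN trans, CN/N3 trans); (Br/CN trans, N3/SCN trans).
Each arrangement has an internal mirror plane or centre of symmetry, so none is chiral.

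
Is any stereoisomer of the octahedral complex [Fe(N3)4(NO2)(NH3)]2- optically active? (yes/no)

In an octahedral complex each vertex has one trans partner and four cis neighbours.
Systematic placement gives 2 geometric isomers: NO2 and NH3 mutually trans; NO2 and NH3 mutually cis.
Each arrangement has an internal mirror plane or centre of symmetry, so none is chiral.

no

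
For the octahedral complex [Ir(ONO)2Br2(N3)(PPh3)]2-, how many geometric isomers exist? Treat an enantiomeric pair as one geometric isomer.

6

In an octahedral complex each vertex has one trans partner and four cis neighbours.
Systematic placement gives 6 geometric isomers: ONO cis, Br trans; ONO trans, Br trans; ONO cis, Br cis (3 arrangements, 2 chiral); ONO trans, Br cis.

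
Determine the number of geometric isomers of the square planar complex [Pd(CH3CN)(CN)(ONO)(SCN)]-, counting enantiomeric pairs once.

3

There are 3 geometric isomers: (CH3CN/ONO trans, CN/SCN trans); (CH3CN/SCN trans, CN/ONO trans); (CH3CN/CN trans, ONO/SCN trans).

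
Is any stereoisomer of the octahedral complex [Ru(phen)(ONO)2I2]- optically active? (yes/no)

yes

In an octahedral complex each vertex has one trans partner and four cis neighbours.
Each phen is bidentate and must span two cis positions.
There are 3 geometric isomers: ONO cis, I trans; ONO cis, I cis (chiral); ONO trans, I cis.
One of these lacks any improper symmetry element and so occurs as an enantiomeric pair, giving 3 + 1 = 4 stereoisomers in total.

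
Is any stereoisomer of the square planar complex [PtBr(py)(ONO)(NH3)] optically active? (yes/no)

In a square planar complex each vertex has one trans partner and two cis neighbours.
The distinct arrangements are (3 in all): (Br/ONO trans, NH3/py trans); (Br/py trans, NH3/ONO trans); (Br/NH3 trans, ONO/py trans).
Each arrangement has an internal mirror plane or centre of symmetry, so none is chiral.

no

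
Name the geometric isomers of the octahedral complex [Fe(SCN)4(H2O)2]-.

The six octahedral sites form three mutually perpendicular trans pairs.
Systematic placement gives 2 geometric isomers: H2O trans; H2O cis.

cis and trans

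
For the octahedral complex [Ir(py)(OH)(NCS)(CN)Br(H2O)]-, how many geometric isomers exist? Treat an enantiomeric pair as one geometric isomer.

Exhaustive case analysis gives 15 geometric isomers.

15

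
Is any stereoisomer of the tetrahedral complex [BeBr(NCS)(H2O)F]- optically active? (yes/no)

yes

All four vertices of a tetrahedron are equivalent and mutually adjacent, so cis/trans isomerism cannot arise.
Only one geometric arrangement is possible; it has no improper symmetry element, so it exists as a pair of enantiomers (2 stereoisomers).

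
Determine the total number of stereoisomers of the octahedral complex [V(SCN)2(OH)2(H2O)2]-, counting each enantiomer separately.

An octahedron has six vertices in three trans pairs; every non-trans pair is cis.
Systematic placement gives 5 geometric isomers: SCN trans, OH trans, H2O trans; SCN cis, OH cis, H2O trans; SCN trans, OH cis, H2O cis; SCN cis, OH cis, H2O cis (chiral); SCN cis, OH trans, H2O cis.
One of these lacks any improper symmetry element and so occurs as an enantiomeric pair, giving 5 + 1 = 6 stereoisomers in total.

6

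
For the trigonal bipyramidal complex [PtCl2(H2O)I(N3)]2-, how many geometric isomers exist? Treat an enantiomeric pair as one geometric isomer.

7

In a trigonal bipyramid the two axial positions differ from the three equatorial ones.
Systematic enumeration (placing each ligand type in turn and discarding arrangements equivalent by rotation or reflection) gives 7 geometric isomers.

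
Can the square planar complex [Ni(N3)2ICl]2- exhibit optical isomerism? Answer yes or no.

A square has two trans pairs of vertices; adjacent vertices are cis.
The distinct arrangements are (2 in all): N3 cis; N3 trans.
Each arrangement has an internal mirror plane or centre of symmetry, so none is chiral.

no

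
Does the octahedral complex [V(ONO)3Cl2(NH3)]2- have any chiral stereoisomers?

no

An octahedron has six vertices in three trans pairs; every non-trans pair is cis.
There are 3 geometric isomers: ONO mer, Cl trans; ONO mer, Cl cis; ONO fac, Cl cis.
Each arrangement has an internal mirror plane or centre of symmetry, so none is chiral.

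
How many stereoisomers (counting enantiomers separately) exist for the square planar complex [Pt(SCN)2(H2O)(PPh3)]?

2

A square has two trans pairs of vertices; adjacent vertices are cis.
The distinct arrangements are (2 in all): SCN cis; SCN trans.
Each arrangement has an internal mirror plane or centre of symmetry, so none is chiral.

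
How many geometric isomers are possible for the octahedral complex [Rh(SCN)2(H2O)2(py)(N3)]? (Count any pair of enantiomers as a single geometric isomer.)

6

Systematic placement gives 6 geometric isomers: SCN cis, H2O trans; SCN trans, H2O trans; SCN cis, H2O cis (3 arrangements, 2 chiral); SCN trans, H2O cis.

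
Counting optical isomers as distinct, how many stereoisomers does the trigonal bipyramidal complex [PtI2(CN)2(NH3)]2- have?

6

In a trigonal bipyramid the two axial positions differ from the three equatorial ones.
Placing the ligands in turn and identifying arrangements related by rotation or reflection leaves 5 distinct geometric isomers.
One of these lacks any improper symmetry element and so occurs as an enantiomeric pair, giving 5 + 1 = 6 stereoisomers in total.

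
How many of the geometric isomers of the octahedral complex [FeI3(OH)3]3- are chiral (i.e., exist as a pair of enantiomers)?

0

In an octahedral complex each vertex has one trans partner and four cis neighbours.
There are 2 geometric isomers: I mer; I fac.
Each arrangement has an internal mirror plane or centre of symmetry, so none is chiral.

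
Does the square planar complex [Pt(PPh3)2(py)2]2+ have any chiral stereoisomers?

no

A square has two trans pairs of vertices; adjacent vertices are cis.
There are 2 geometric isomers: PPh3 cis; PPh3 trans.
Each arrangement has an internal mirror plane or centre of symmetry, so none is chiral.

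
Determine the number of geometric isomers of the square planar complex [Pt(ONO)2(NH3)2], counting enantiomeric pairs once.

A square has two trans pairs of vertices; adjacent vertices are cis.
The distinct arrangements are (2 in all): ONO cis; ONO trans.

2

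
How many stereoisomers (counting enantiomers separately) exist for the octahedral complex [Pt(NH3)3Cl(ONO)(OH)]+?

5

An octahedron has six vertices in three trans pairs; every non-trans pair is cis.
There are 4 geometric isomers: NH3 mer (3 arrangements); NH3 fac (chiral).
One of these lacks any improper symmetry element and so occurs as an enantiomeric pair, giving 4 + 1 = 5 stereoisomers in total.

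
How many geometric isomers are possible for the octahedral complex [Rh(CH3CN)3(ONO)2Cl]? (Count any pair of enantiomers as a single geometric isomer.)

In an octahedral complex each vertex has one trans partner and four cis neighbours.
Systematic placement gives 3 geometric isomers: CH3CN mer, ONO trans; CH3CN mer, ONO cis; CH3CN fac, ONO cis.

3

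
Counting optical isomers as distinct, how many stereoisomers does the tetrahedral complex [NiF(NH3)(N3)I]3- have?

In a tetrahedral complex all four positions are equivalent and every pair of ligands is adjacent — there is no cis/trans distinction.
Only one geometric arrangement is possible; it has no improper symmetry element, so it exists as a pair of enantiomers (2 stereoisomers).

2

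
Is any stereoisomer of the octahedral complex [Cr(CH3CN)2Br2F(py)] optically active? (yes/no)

yes

An octahedron has six vertices in three trans pairs; every non-trans pair is cis.
The distinct arrangements are (6 in all): CH3CN trans, Br trans; CH3CN cis, Br trans; CH3CN cis, Br cis (3 arrangements, 2 chiral); CH3CN trans, Br cis.
Of these, 2 lack any improper symmetry element and so occur as enantiomeric pairs, giving 6 + 2 = 8 stereoisomers in total.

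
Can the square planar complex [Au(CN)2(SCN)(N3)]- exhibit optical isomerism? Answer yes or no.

A square has two trans pairs of vertices; adjacent vertices are cis.
There are 2 geometric isomers: CN cis; CN trans.
Each arrangement has an internal mirror plane or centre of symmetry, so none is chiral.

no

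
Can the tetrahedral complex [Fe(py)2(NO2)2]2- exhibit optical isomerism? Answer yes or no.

no

All four vertices of a tetrahedron are equivalent and mutually adjacent, so cis/trans isomerism cannot arise.
Only one geometric arrangement is possible.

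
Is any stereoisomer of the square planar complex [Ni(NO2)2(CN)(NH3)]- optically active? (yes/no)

In a square planar complex each vertex has one trans partner and two cis neighbours.
The distinct arrangements are (2 in all): NO2 cis; NO2 trans.
Each arrangement has an internal mirror plane or centre of symmetry, so none is chiral.

no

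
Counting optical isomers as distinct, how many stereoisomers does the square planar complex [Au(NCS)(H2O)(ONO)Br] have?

In a square planar complex each vertex has one trans partner and two cis neighbours.
There are 3 geometric isomers: (Br/NCS trans, H2O/ONO trans); (Br/ONO trans, H2O/NCS trans); (Br/H2O trans, NCS/ONO trans).
Each arrangement has an internal mirror plane or centre of symmetry, so none is chiral.

3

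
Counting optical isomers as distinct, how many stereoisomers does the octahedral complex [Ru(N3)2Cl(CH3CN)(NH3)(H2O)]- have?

15

In an octahedral complex each vertex has one trans partner and four cis neighbours.
Placing the ligands in turn and identifying arrangements related by rotation or reflection leaves 9 distinct geometric isomers.
Of these, 6 lack any improper symmetry element and so occur as enantiomeric pairs, giving 9 + 6 = 15 stereoisomers in total.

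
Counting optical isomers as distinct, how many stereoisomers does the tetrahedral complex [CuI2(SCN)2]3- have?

1

In a tetrahedral complex all four positions are equivalent and every pair of ligands is adjacent — there is no cis/trans distinction.
Only one geometric arrangement is possible.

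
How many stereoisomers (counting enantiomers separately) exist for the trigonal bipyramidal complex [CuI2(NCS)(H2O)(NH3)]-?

Exhaustive case analysis gives 7 geometric isomers.
Of these, 3 lack any improper symmetry element and so occur as enantiomeric pairs, giving 7 + 3 = 10 stereoisomers in total.

10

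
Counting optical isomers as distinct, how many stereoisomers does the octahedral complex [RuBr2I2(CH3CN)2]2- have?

6

In an octahedral complex each vertex has one trans partner and four cis neighbours.
There are 5 geometric isomers: Br trans, I trans, CH3CN trans; Br trans, I cis, CH3CN cis; Br cis, I trans, CH3CN cis; Br cis, I cis, CH3CN cis (chiral); Br cis, I cis, CH3CN trans.
One of these lacks any improper symmetry element and so occurs as an enantiomeric pair, giving 5 + 1 = 6 stereoisomers in total.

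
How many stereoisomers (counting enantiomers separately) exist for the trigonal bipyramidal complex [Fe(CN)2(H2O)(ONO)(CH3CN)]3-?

A trigonal bipyramid has two axial and three equatorial sites, which are chemically inequivalent.
Systematic enumeration (placing each ligand type in turn and discarding arrangements equivalent by rotation or reflection) gives 7 geometric isomers.
Of these, 3 lack any improper symmetry element and so occur as enantiomeric pairs, giving 7 + 3 = 10 stereoisomers in total.

10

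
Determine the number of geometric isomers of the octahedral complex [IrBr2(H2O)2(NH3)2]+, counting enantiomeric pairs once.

Working through the distinct placements yields 5 geometric isomers: Br trans, H2O trans, NH3 trans; Br trans, H2O cis, NH3 cis; Br cis, H2O cis, NH3 trans; Br cis, H2O cis, NH3 cis (chiral); Br cis, H2O trans, NH3 cis.

5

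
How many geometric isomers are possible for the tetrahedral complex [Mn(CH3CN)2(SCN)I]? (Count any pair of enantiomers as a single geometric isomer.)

Only one geometric arrangement is possible.

1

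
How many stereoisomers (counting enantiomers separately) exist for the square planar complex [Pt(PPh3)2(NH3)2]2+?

2

A square has two trans pairs of vertices; adjacent vertices are cis.
The distinct arrangements are (2 in all): PPh3 cis; PPh3 trans.
Each arrangement has an internal mirror plane or centre of symmetry, so none is chiral.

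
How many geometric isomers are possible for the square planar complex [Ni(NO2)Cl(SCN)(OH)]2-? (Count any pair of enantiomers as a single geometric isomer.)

3

A square has two trans pairs of vertices; adjacent vertices are cis.
There are 3 geometric isomers: (Cl/OH trans, NO2/SCN trans); (Cl/SCN trans, NO2/OH trans); (Cl/NO2 trans, OH/SCN trans).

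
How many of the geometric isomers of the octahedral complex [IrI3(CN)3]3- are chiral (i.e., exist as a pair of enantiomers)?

0

An octahedron has six vertices in three trans pairs; every non-trans pair is cis.
The distinct arrangements are (2 in all): I mer; I fac.
Each arrangement has an internal mirror plane or centre of symmetry, so none is chiral.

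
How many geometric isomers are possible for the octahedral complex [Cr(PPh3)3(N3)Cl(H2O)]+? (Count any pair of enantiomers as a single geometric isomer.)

The six octahedral sites form three mutually perpendicular trans pairs.
The distinct arrangements are (4 in all): PPh3 mer (3 arrangements); PPh3 fac (chiral).

4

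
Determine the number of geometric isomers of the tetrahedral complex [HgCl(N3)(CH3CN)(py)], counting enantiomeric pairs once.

In a tetrahedral complex all four positions are equivalent and every pair of ligands is adjacent — there is no cis/trans distinction.
Only one geometric arrangement is possible; it has no improper symmetry element, so it exists as a pair of enantiomers (2 stereoisomers).

1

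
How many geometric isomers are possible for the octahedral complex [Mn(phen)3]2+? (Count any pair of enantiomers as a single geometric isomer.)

1

In an octahedral complex each vertex has one trans partner and four cis neighbours.
Each phen is bidentate and must span two cis positions.
Only one geometric arrangement is possible; it has no improper symmetry element, so it exists as a pair of enantiomers (2 stereoisomers).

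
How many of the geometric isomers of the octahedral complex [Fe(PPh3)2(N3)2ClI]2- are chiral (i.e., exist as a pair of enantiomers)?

The six octahedral sites form three mutually perpendicular trans pairs.
Working through the distinct placements yields 6 geometric isomers: PPh3 trans, N3 trans; PPh3 cis, N3 cis (3 arrangements, 2 chiral); PPh3 trans, N3 cis; PPh3 cis, N3 trans.
Of these, 2 lack any improper symmetry element and so occur as enantiomeric pairs, giving 6 + 2 = 8 stereoisomers in total.

2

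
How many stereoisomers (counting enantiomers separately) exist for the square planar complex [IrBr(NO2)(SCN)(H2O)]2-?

3

In a square planar complex each vertex has one trans partner and two cis neighbours.
Systematic placement gives 3 geometric isomers: (Br/NO2 trans, H2O/SCN trans); (Br/SCN trans, H2O/NO2 trans); (Br/H2O trans, NO2/SCN trans).
Each arrangement has an internal mirror plane or centre of symmetry, so none is chiral.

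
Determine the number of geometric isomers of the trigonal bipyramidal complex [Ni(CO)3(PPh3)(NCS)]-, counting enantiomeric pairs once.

4

A trigonal bipyramid has two axial and three equatorial sites, which are chemically inequivalent.
The distinct arrangements are (4 in all): PPh3 equatorial, NCS equatorial; PPh3 equatorial, NCS axial; PPh3 axial, NCS equatorial; PPh3 axial, NCS axial.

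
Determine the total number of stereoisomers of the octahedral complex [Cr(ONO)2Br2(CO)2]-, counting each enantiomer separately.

6

In an octahedral complex each vertex has one trans partner and four cis neighbours.
Systematic placement gives 5 geometric isomers: ONO trans, Br trans, CO trans; ONO cis, Br trans, CO cis; ONO trans, Br cis, CO cis; ONO cis, Br cis, CO cis (chiral); ONO cis, Br cis, CO trans.
One of these lacks any improper symmetry element and so occurs as an enantiomeric pair, giving 5 + 1 = 6 stereoisomers in total.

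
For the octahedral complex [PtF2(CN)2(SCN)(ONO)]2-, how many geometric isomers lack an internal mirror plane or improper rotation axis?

2

The six octahedral sites form three mutually perpendicular trans pairs.
There are 6 geometric isomers: F trans, CN trans; F cis, CN trans; F cis, CN cis (3 arrangements, 2 chiral); F trans, CN cis.
Of these, 2 lack any improper symmetry element and so occur as enantiomeric pairs, giving 6 + 2 = 8 stereoisomers in total.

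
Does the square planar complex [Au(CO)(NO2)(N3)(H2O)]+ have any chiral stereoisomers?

no

In a square planar complex each vertex has one trans partner and two cis neighbours.
The distinct arrangements are (3 in all): (CO/N3 trans, H2O/NO2 trans); (CO/NO2 trans, H2O/N3 trans); (CO/H2O trans, N3/NO2 trans).
Each arrangement has an internal mirror plane or centre of symmetry, so none is chiral.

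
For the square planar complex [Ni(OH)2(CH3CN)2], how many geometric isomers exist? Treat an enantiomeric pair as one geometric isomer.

In a square planar complex each vertex has one trans partner and two cis neighbours.
Working through the distinct placements yields 2 geometric isomers: OH cis; OH trans.

2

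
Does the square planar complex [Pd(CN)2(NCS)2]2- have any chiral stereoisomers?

no

In a square planar complex each vertex has one trans partner and two cis neighbours.
There are 2 geometric isomers: CN cis; CN trans.
Each arrangement has an internal mirror plane or centre of symmetry, so none is chiral.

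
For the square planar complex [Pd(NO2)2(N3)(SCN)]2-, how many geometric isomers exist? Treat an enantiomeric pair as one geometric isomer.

2

Systematic placement gives 2 geometric isomers: NO2 cis; NO2 trans.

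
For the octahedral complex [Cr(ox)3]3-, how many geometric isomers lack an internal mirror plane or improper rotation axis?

1

In an octahedral complex each vertex has one trans partner and four cis neighbours.
Each ox is bidentate and must span two cis positions.
Only one geometric arrangement is possible; it has no improper symmetry element, so it exists as a pair of enantiomers (2 stereoisomers).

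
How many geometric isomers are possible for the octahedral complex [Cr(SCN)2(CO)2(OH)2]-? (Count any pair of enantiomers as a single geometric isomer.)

5

The distinct arrangements are (5 in all): SCN trans, CO trans, OH trans; SCN cis, CO trans, OH cis; SCN trans, CO cis, OH cis; SCN cis, CO cis, OH cis (chiral); SCN cis, CO cis, OH trans.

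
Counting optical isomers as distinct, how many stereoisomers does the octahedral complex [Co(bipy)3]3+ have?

2

The six octahedral sites form three mutually perpendicular trans pairs.
Each bipy is bidentate and must span two cis positions.
Only one geometric arrangement is possible; it has no improper symmetry element, so it exists as a pair of enantiomers (2 stereoisomers).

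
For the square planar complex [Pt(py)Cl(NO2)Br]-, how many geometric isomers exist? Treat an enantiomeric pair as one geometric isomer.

In a square planar complex each vertex has one trans partner and two cis neighbours.
Working through the distinct placements yields 3 geometric isomers: (Br/NO2 trans, Cl/py trans); (Br/py trans, Cl/NO2 trans); (Br/Cl trans, NO2/py trans).

3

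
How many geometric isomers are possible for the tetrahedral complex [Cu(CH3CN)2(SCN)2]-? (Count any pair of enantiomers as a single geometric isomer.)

1

In a tetrahedral complex all four positions are equivalent and every pair of ligands is adjacent — there is no cis/trans distinction.
Only one geometric arrangement is possible.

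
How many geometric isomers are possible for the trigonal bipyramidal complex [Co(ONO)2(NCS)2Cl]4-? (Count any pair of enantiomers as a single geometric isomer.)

In a trigonal bipyramid the two axial positions differ from the three equatorial ones.
Systematic enumeration (placing each ligand type in turn and discarding arrangements equivalent by rotation or reflection) gives 5 geometric isomers.

5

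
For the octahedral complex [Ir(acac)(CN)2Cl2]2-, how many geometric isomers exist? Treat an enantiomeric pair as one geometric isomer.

Each acac is bidentate and must span two cis positions.
The distinct arrangements are (3 in all): CN trans, Cl cis; CN cis, Cl cis (chiral); CN cis, Cl trans.

3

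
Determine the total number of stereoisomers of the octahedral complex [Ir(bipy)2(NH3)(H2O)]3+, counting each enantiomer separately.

Each bipy is bidentate and must span two cis positions.
There are 2 geometric isomers: NH3 and H2O mutually trans; NH3 and H2O mutually cis (chiral).
One of these lacks any improper symmetry element and so occurs as an enantiomeric pair, giving 2 + 1 = 3 stereoisomers in total.

3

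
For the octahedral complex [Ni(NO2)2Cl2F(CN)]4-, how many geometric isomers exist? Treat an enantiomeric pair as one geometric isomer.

6

In an octahedral complex each vertex has one trans partner and four cis neighbours.
Working through the distinct placements yields 6 geometric isomers: NO2 trans, Cl cis; NO2 cis, Cl cis (3 arrangements, 2 chiral); NO2 trans, Cl trans; NO2 cis, Cl trans.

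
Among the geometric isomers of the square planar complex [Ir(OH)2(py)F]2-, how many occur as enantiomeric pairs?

In a square planar complex each vertex has one trans partner and two cis neighbours.
Systematic placement gives 2 geometric isomers: OH cis; OH trans.
Each arrangement has an internal mirror plane or centre of symmetry, so none is chiral.

0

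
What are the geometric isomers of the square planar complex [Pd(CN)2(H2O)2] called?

cis and trans

A square has two trans pairs of vertices; adjacent vertices are cis.
There are 2 geometric isomers: CN cis; CN trans.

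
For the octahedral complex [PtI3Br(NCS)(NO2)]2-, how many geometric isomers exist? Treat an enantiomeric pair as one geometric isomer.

The six octahedral sites form three mutually perpendicular trans pairs.
Working through the distinct placements yields 4 geometric isomers: I mer (3 arrangements); I fac (chiral).

4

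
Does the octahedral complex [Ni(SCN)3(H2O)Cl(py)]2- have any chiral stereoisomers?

yes

The six octahedral sites form three mutually perpendicular trans pairs.
The distinct arrangements are (4 in all): SCN mer (3 arrangements); SCN fac (chiral).
One of these lacks any improper symmetry element and so occurs as an enantiomeric pair, giving 4 + 1 = 5 stereoisomers in total.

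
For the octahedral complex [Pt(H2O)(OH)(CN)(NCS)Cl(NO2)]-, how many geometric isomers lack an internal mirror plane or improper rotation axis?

An octahedron has six vertices in three trans pairs; every non-trans pair is cis.
Placing the ligands in turn and identifying arrangements related by rotation or reflection leaves 15 distinct geometric isomers.
Of these, 15 lack any improper symmetry element and so occur as enantiomeric pairs, giving 15 + 15 = 30 stereoisomers in total.

15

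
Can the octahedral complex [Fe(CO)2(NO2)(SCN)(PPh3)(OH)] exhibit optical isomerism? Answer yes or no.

yes

The six octahedral sites form three mutually perpendicular trans pairs.
Exhaustive case analysis gives 9 geometric isomers.
Of these, 6 lack any improper symmetry element and so occur as enantiomeric pairs, giving 9 + 6 = 15 stereoisomers in total.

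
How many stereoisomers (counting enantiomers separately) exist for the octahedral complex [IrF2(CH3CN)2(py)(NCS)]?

8

Working through the distinct placements yields 6 geometric isomers: F trans, CH3CN trans; F cis, CH3CN trans; F cis, CH3CN cis (3 arrangements, 2 chiral); F trans, CH3CN cis.
Of these, 2 lack any improper symmetry element and so occur as enantiomeric pairs, giving 6 + 2 = 8 stereoisomers in total.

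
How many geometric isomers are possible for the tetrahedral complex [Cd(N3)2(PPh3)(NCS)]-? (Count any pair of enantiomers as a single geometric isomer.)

1

Only one geometric arrangement is possible.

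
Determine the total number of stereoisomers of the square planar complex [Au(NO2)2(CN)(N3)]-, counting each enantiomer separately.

2

The distinct arrangements are (2 in all): NO2 cis; NO2 trans.
Each arrangement has an internal mirror plane or centre of symmetry, so none is chiral.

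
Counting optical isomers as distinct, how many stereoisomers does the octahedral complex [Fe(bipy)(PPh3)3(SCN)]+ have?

2

The six octahedral sites form three mutually perpendicular trans pairs.
Each bipy is bidentate and must span two cis positions.
Systematic placement gives 2 geometric isomers: PPh3 mer; PPh3 fac.
Each arrangement has an internal mirror plane or centre of symmetry, so none is chiral.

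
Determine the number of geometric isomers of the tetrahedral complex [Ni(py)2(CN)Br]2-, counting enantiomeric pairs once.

In a tetrahedral complex all four positions are equivalent and every pair of ligands is adjacent — there is no cis/trans distinction.
Only one geometric arrangement is possible.

1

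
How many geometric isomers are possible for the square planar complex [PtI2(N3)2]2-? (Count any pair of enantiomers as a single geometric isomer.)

2

In a square planar complex each vertex has one trans partner and two cis neighbours.
There are 2 geometric isomers: I cis; I trans.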